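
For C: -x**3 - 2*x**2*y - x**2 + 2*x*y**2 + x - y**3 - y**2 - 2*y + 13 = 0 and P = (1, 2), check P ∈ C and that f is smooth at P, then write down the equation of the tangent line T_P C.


Tangent line at P: -4*x - 12*y + 28 = 0.

Step 1: f(1, 2) = 0, so P lies on C.
Step 2: partial derivatives
  f_x(x, y) = -3*x**2 - 4*x*y - 2*x + 2*y**2 + 1, f_y(x, y) = -2*x**2 + 4*x*y - 3*y**2 - 2*y - 2.
  f_x(P) = -4, f_y(P) = -12 (gradient nonzero, so P is smooth).
Step 3: tangent line at P: -4·(x − 1) + -12·(y − 2) = 0.
Expanding: -4*x - 12*y + 28 = 0.


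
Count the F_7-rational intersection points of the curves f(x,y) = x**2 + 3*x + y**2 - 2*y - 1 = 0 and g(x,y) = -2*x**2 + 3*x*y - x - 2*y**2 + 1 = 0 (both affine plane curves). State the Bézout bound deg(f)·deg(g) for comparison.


Common zeros: {(0, 5)}; count = 1; Bézout bound = 4.

deg(f) = 2, deg(g) = 2, so Bézout bound = 4.
Scan x ∈ F_7. For each x, list the y ∈ F_7 with f(x, y) ≡ 0 and those with g(x, y) ≡ 0 (mod 7); the common zeros in that column are the intersection.
  x = 0: f ≡ 0 at y ∈ {4, 5}; g ≡ 0 at y ∈ {2, 5}; common: {5}.
  x = 1: f ≡ 0 at y ∈ ∅; g ≡ 0 at y ∈ {6}; common: ∅.
  x = 2: f ≡ 0 at y ∈ ∅; g ≡ 0 at y ∈ ∅; common: ∅.
  x = 3: f ≡ 0 at y ∈ ∅; g ≡ 0 at y ∈ ∅; common: ∅.
  x = 4: f ≡ 0 at y ∈ {4, 5}; g ≡ 0 at y ∈ {0, 6}; common: ∅.
  x = 5: f ≡ 0 at y ∈ {3, 6}; g ≡ 0 at y ∈ ∅; common: ∅.
  x = 6: f ≡ 0 at y ∈ {3, 6}; g ≡ 0 at y ∈ {0, 2}; common: ∅.
Collecting: common zeros = {(0, 5)}, so the count is 1.
Comparison with the Bézout bound: 1 ≤ 4 = deg(f)·deg(g), as expected for curves with no common component (the affine F_7-count falls short of the bound because intersections may lie at infinity, over extension fields, or carry multiplicity).


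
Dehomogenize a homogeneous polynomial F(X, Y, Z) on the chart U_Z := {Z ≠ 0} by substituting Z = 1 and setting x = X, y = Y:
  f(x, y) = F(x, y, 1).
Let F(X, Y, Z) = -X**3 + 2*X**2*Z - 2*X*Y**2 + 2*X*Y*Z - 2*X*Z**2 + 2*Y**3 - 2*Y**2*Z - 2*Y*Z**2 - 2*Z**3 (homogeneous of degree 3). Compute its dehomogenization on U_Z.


f(x, y) = -x**3 + 2*x**2 - 2*x*y**2 + 2*x*y - 2*x + 2*y**3 - 2*y**2 - 2*y - 2

On U_Z we set Z = 1. Each monomial c·X^i·Y^j·Z^k in F becomes c·x^i·y^j·1^k = c·x^i·y^j.
Substituting Z = 1: F(X, Y, 1) = -x**3 + 2*x**2 - 2*x*y**2 + 2*x*y - 2*x + 2*y**3 - 2*y**2 - 2*y - 2.
Note: deg(f) ≤ deg(F) = 3; strict inequality happens when F is divisible by Z (lost terms).


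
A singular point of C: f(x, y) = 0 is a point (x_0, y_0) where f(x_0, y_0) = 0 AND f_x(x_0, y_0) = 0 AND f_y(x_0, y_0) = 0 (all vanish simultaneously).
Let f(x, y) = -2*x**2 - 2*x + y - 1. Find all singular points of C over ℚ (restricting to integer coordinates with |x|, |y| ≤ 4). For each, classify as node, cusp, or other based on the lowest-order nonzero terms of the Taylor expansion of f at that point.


No singular points in the scanned grid; C is smooth there.

Compute partial derivatives:
  f_x = -4*x - 2.
  f_y = 1.
f_y = 1 is a nonzero constant, so f_y never vanishes: no point (x, y) can satisfy f = f_x = f_y = 0. In particular no (x, y) ∈ {−4, ..., 4}² is singular; the curve is smooth.


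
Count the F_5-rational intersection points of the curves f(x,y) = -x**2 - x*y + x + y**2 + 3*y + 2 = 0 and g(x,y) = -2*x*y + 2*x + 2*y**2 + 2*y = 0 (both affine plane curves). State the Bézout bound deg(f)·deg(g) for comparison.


Common zeros: {(0, 4), (1, 2)}; count = 2; Bézout bound = 4.

deg(f) = 2, deg(g) = 2, so Bézout bound = 4.
Scan x ∈ F_5. For each x, list the y ∈ F_5 with f(x, y) ≡ 0 and those with g(x, y) ≡ 0 (mod 5); the common zeros in that column are the intersection.
  x = 0: f ≡ 0 at y ∈ {3, 4}; g ≡ 0 at y ∈ {0, 4}; common: {4}.
  x = 1: f ≡ 0 at y ∈ {1, 2}; g ≡ 0 at y ∈ {2, 3}; common: {2}.
  x = 2: f ≡ 0 at y ∈ {0, 4}; g ≡ 0 at y ∈ ∅; common: ∅.
  x = 3: f ≡ 0 at y ∈ {2, 3}; g ≡ 0 at y ∈ ∅; common: ∅.
  x = 4: f ≡ 0 at y ∈ {0, 1}; g ≡ 0 at y ∈ ∅; common: ∅.
Collecting: common zeros = {(0, 4), (1, 2)}, so the count is 2.
Comparison with the Bézout bound: 2 ≤ 4 = deg(f)·deg(g), as expected for curves with no common component (the affine F_5-count falls short of the bound because intersections may lie at infinity, over extension fields, or carry multiplicity).


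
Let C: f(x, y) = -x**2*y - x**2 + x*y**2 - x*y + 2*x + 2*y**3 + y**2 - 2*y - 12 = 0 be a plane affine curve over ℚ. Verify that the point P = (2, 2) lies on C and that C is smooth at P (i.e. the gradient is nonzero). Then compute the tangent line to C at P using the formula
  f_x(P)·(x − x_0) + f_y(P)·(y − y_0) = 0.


Tangent line at P: -8*x + 28*y - 40 = 0.

Step 1: f(2, 2) = 0, so P lies on C.
Step 2: partial derivatives
  f_x(x, y) = -2*x*y - 2*x + y**2 - y + 2, f_y(x, y) = -x**2 + 2*x*y - x + 6*y**2 + 2*y - 2.
  f_x(P) = -8, f_y(P) = 28 (gradient nonzero, so P is smooth).
Step 3: tangent line at P: -8·(x − 2) + 28·(y − 2) = 0.
Expanding: -8*x + 28*y - 40 = 0.


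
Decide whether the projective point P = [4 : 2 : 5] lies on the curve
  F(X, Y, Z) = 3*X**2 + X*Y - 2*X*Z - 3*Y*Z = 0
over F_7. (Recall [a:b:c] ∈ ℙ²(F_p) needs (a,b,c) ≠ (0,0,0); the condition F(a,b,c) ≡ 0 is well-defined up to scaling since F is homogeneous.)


F(4,2,5) ≡ 0 (mod 7); P is on the curve.

Evaluate F(4, 2, 5) term-by-term (mod 7).
  3*X**2 ↦ 3·16·1·1 = 48
  X*Y ↦ 1·4·2·1 = 8
  -2*X*Z ↦ -2·4·1·5 = -40
  -3*Y*Z ↦ -3·1·2·5 = -30
Sum: F(4, 2, 5) = (48) + (8) + (-40) + (-30) = -14.
Reducing mod 7: -14 ≡ 0 (mod 7).
Since F(a, b, c) ≡ 0 (mod 7), P lies on the curve.


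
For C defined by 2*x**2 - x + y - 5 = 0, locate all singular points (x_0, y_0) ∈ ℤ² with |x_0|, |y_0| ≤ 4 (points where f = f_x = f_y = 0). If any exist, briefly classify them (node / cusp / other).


No singular points in the scanned grid; C is smooth there.

Compute partial derivatives:
  f_x = 4*x - 1.
  f_y = 1.
f_y = 1 is a nonzero constant, so f_y never vanishes: no point (x, y) can satisfy f = f_x = f_y = 0. In particular no (x, y) ∈ {−4, ..., 4}² is singular; the curve is smooth.


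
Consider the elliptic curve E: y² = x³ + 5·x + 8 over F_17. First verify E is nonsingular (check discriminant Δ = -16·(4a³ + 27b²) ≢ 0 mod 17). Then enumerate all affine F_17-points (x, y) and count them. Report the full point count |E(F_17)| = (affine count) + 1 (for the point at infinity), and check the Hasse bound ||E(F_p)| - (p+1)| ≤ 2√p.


Affine points = {(0, 5), (0, 12), (2, 3), (2, 14), (3, 4), (3, 13), (6, 4), (6, 13), (8, 4), (8, 13), (9, 0), (10, 2), (10, 15), (11, 0), (13, 3), (13, 14), (14, 0), (16, 6), (16, 11)}; affine count = 19; |E(F_17)| = 20.

Discriminant check: Δ ∝ 4a³ + 27b² = 4·5³ + 27·8² = 4·125 + 27·64 ≡ 1 (mod 17). Nonzero ⇒ E is nonsingular.
For each x ∈ F_17, compute rhs = x³ + 5·x + 8 mod 17, then count y ∈ F_17 with y² ≡ rhs.
  x = 0: rhs = 8, matching y values: 5, 12 (2 points).
  x = 1: rhs = 14, matching y values: none (0 points).
  x = 2: rhs = 9, matching y values: 3, 14 (2 points).
  x = 3: rhs = 16, matching y values: 4, 13 (2 points).
  x = 4: rhs = 7, matching y values: none (0 points).
  x = 5: rhs = 5, matching y values: none (0 points).
  x = 6: rhs = 16, matching y values: 4, 13 (2 points).
  x = 7: rhs = 12, matching y values: none (0 points).
  x = 8: rhs = 16, matching y values: 4, 13 (2 points).
  x = 9: rhs = 0, matching y values: 0 (1 points).
  x = 10: rhs = 4, matching y values: 2, 15 (2 points).
  x = 11: rhs = 0, matching y values: 0 (1 points).
  x = 12: rhs = 11, matching y values: none (0 points).
  x = 13: rhs = 9, matching y values: 3, 14 (2 points).
  x = 14: rhs = 0, matching y values: 0 (1 points).
  x = 15: rhs = 7, matching y values: none (0 points).
  x = 16: rhs = 2, matching y values: 6, 11 (2 points).
Total affine count: 19.
Full point count |E(F_17)| = 19 + 1 = 20.
Hasse bound: |20 − (17+1)| = |2| = 2 ≤ 2√17 ≈ 8.2462 ✓.


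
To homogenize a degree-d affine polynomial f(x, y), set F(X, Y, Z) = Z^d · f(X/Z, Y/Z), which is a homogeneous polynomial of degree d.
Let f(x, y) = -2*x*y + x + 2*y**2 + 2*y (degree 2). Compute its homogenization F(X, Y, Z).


F(X, Y, Z) = -2*X*Y + X*Z + 2*Y**2 + 2*Y*Z

deg(f) = 2.
Substitute x = X/Z, y = Y/Z into f, then multiply by Z^2.
  monomial -2·x^1·y^1 ↦ -2·X^1·Y^1·Z^0.
  monomial 1·x^1·y^0 ↦ 1·X^1·Y^0·Z^1.
  monomial 2·x^0·y^2 ↦ 2·X^0·Y^2·Z^0.
  monomial 2·x^0·y^1 ↦ 2·X^0·Y^1·Z^1.
Collecting: F(X, Y, Z) = -2*X*Y + X*Z + 2*Y**2 + 2*Y*Z.


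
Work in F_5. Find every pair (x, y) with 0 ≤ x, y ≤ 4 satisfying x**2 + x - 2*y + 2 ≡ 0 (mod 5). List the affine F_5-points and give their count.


Affine F_5-points: {(0, 1), (1, 2), (2, 4), (3, 2), (4, 1)}; count = 5.

For each of the 25 pairs (x, y) ∈ F_5², evaluate f(x, y) mod 5. Record the zeros.
  x = 0: [0↦2, 1↦0, 2↦3, 3↦1, 4↦4]  zeros at y ∈ {1}
  x = 1: [0↦4, 1↦2, 2↦0, 3↦3, 4↦1]  zeros at y ∈ {2}
  x = 2: [0↦3, 1↦1, 2↦4, 3↦2, 4↦0]  zeros at y ∈ {4}
  x = 3: [0↦4, 1↦2, 2↦0, 3↦3, 4↦1]  zeros at y ∈ {2}
  x = 4: [0↦2, 1↦0, 2↦3, 3↦1, 4↦4]  zeros at y ∈ {1}
Collecting zeros: affine points = {(0, 1), (1, 2), (2, 4), (3, 2), (4, 1)}.
Total count |C(F_5)_aff| = 5.


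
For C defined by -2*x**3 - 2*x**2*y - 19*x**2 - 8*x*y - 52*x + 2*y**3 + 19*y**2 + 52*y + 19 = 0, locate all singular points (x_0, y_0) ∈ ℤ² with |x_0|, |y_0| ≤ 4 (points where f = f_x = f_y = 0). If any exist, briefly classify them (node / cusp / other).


Singular points: {(-2, -3)}; classification: node.

Compute partial derivatives:
  f_x = -6*x**2 - 4*x*y - 38*x - 8*y - 52.
  f_y = -2*x**2 - 8*x + 6*y**2 + 38*y + 52.
Scan x_0 ∈ {−4, ..., 4}. For each x_0, f_y(x_0, y) is a polynomial in y; find its integer roots y ∈ {−4, ..., 4}, then test f_x and f at those candidates.
  x = -4: f_y(-4, y) = 6*y**2 + 38*y + 52; vanishes at y ∈ {-2}. (-4, -2): f_x = -12 ≠ 0.
  x = -3: f_y(-3, y) = 6*y**2 + 38*y + 58; no integer root y with |y| ≤ 4.
  x = -2: f_y(-2, y) = 6*y**2 + 38*y + 60; vanishes at y ∈ {-3}. (-2, -3): f_x = 0, f = 0 — SINGULAR.
  x = -1: f_y(-1, y) = 6*y**2 + 38*y + 58; no integer root y with |y| ≤ 4.
  x = 0: f_y(0, y) = 6*y**2 + 38*y + 52; vanishes at y ∈ {-2}. (0, -2): f_x = -36 ≠ 0.
  x = 1: f_y(1, y) = 6*y**2 + 38*y + 42; no integer root y with |y| ≤ 4.
  x = 2: f_y(2, y) = 6*y**2 + 38*y + 28; no integer root y with |y| ≤ 4.
  x = 3: f_y(3, y) = 6*y**2 + 38*y + 10; no integer root y with |y| ≤ 4.
  x = 4: f_y(4, y) = 6*y**2 + 38*y - 12; no integer root y with |y| ≤ 4.
Only singular point on the grid: (-2, -3).
Classify: substitute x = -2 + u, y = -3 + v and expand: f = -2*u**3 - 2*u**2*v - u**2 + 2*v**3 + v**2.
No constant or linear terms (consistent with a singular point). Quadratic part: -u**2 + v**2. Cubic part: -2*u**3 - 2*u**2*v + 2*v**3.
The quadratic part v**2 - u**2 = (v − u)(v + u) splits into two distinct linear factors, so there are two distinct tangent lines y − -3 = ±(x − -2) — this is a node (ordinary double point).
Classification: node.


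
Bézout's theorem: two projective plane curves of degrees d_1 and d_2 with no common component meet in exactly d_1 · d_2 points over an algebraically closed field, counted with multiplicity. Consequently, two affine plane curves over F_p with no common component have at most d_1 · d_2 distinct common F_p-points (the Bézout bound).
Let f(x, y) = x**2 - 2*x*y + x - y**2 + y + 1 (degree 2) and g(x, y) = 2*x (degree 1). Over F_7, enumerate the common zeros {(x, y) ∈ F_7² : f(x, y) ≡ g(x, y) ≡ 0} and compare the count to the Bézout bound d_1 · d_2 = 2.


Common zeros: ∅; count = 0; Bézout bound = 2.

deg(f) = 2, deg(g) = 1, so Bézout bound = 2.
Scan x ∈ F_7. For each x, list the y ∈ F_7 with f(x, y) ≡ 0 and those with g(x, y) ≡ 0 (mod 7); the common zeros in that column are the intersection.
  x = 0: f ≡ 0 at y ∈ ∅; g ≡ 0 at y ∈ {0, 1, 2, 3, 4, 5, 6}; common: ∅.
  x = 1: f ≡ 0 at y ∈ ∅; g ≡ 0 at y ∈ ∅; common: ∅.
  x = 2: f ≡ 0 at y ∈ {0, 4}; g ≡ 0 at y ∈ ∅; common: ∅.
  x = 3: f ≡ 0 at y ∈ {1}; g ≡ 0 at y ∈ ∅; common: ∅.
  x = 4: f ≡ 0 at y ∈ {0}; g ≡ 0 at y ∈ ∅; common: ∅.
  x = 5: f ≡ 0 at y ∈ {1, 4}; g ≡ 0 at y ∈ ∅; common: ∅.
  x = 6: f ≡ 0 at y ∈ ∅; g ≡ 0 at y ∈ ∅; common: ∅.
Collecting: common zeros = ∅, so the count is 0.
Comparison with the Bézout bound: 0 ≤ 2 = deg(f)·deg(g), as expected for curves with no common component (the affine F_7-count falls short of the bound because intersections may lie at infinity, over extension fields, or carry multiplicity).


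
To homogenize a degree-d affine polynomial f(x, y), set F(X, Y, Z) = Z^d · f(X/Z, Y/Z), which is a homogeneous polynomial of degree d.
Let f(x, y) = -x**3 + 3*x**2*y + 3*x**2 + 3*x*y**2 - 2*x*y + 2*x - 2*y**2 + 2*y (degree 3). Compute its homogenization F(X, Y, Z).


F(X, Y, Z) = -X**3 + 3*X**2*Y + 3*X**2*Z + 3*X*Y**2 - 2*X*Y*Z + 2*X*Z**2 - 2*Y**2*Z + 2*Y*Z**2

deg(f) = 3.
Substitute x = X/Z, y = Y/Z into f, then multiply by Z^3.
  monomial -1·x^3·y^0 ↦ -1·X^3·Y^0·Z^0.
  monomial 3·x^2·y^1 ↦ 3·X^2·Y^1·Z^0.
  monomial 3·x^2·y^0 ↦ 3·X^2·Y^0·Z^1.
  monomial 3·x^1·y^2 ↦ 3·X^1·Y^2·Z^0.
  monomial -2·x^1·y^1 ↦ -2·X^1·Y^1·Z^1.
  monomial 2·x^1·y^0 ↦ 2·X^1·Y^0·Z^2.
  monomial -2·x^0·y^2 ↦ -2·X^0·Y^2·Z^1.
  monomial 2·x^0·y^1 ↦ 2·X^0·Y^1·Z^2.
Collecting: F(X, Y, Z) = -X**3 + 3*X**2*Y + 3*X**2*Z + 3*X*Y**2 - 2*X*Y*Z + 2*X*Z**2 - 2*Y**2*Z + 2*Y*Z**2.


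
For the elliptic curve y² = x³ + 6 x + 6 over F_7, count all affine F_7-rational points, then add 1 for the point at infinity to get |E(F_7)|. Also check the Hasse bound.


Affine points = {(3, 3), (3, 4), (5, 0)}; affine count = 3; |E(F_7)| = 4.

Discriminant check: Δ ∝ 4a³ + 27b² = 4·6³ + 27·6² = 4·216 + 27·36 ≡ 2 (mod 7). Nonzero ⇒ E is nonsingular.
For each x ∈ F_7, compute rhs = x³ + 6·x + 6 mod 7, then count y ∈ F_7 with y² ≡ rhs.
  x = 0: rhs = 6, matching y values: none (0 points).
  x = 1: rhs = 6, matching y values: none (0 points).
  x = 2: rhs = 5, matching y values: none (0 points).
  x = 3: rhs = 2, matching y values: 3, 4 (2 points).
  x = 4: rhs = 3, matching y values: none (0 points).
  x = 5: rhs = 0, matching y values: 0 (1 points).
  x = 6: rhs = 6, matching y values: none (0 points).
Total affine count: 3.
Full point count |E(F_7)| = 3 + 1 = 4.
Hasse bound: |4 − (7+1)| = |-4| = 4 ≤ 2√7 ≈ 5.2915 ✓.


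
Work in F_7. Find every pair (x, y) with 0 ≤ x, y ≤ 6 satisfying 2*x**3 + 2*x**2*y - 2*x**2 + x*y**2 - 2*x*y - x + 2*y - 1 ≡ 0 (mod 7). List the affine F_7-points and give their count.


Affine F_7-points: {(0, 4), (3, 1), (3, 6), (4, 0), (4, 4)}; count = 5.

For each of the 49 pairs (x, y) ∈ F_7², evaluate f(x, y) mod 7. Record the zeros.
  x = 0: [0↦6, 1↦1, 2↦3, 3↦5, 4↦0, 5↦2, 6↦4]  zeros at y ∈ {4}
  x = 1: [0↦5, 1↦1, 2↦6, 3↦6, 4↦1, 5↦5, 6↦4]  zeros at y ∈ ∅
  x = 2: [0↦5, 1↦6, 2↦4, 3↦6, 4↦5, 5↦1, 6↦1]  zeros at y ∈ ∅
  x = 3: [0↦4, 1↦0, 2↦2, 3↦3, 4↦3, 5↦2, 6↦0]  zeros at y ∈ {1, 6}
  x = 4: [0↦0, 1↦2, 2↦5, 3↦2, 4↦0, 5↦6, 6↦6]  zeros at y ∈ {0, 4}
  x = 5: [0↦5, 1↦3, 2↦4, 3↦1, 4↦1, 5↦4, 6↦3]  zeros at y ∈ ∅
  x = 6: [0↦3, 1↦1, 2↦4, 3↦5, 4↦4, 5↦1, 6↦3]  zeros at y ∈ ∅
Collecting zeros: affine points = {(0, 4), (3, 1), (3, 6), (4, 0), (4, 4)}.
Total count |C(F_7)_aff| = 5.


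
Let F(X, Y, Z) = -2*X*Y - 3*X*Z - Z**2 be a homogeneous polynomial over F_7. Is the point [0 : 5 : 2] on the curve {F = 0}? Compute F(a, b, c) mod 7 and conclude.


F(0,5,2) ≡ 3 (mod 7); P is NOT on the curve.

Evaluate F(0, 5, 2) term-by-term (mod 7).
  -2*X*Y ↦ -2·0·5·1 = 0
  -3*X*Z ↦ -3·0·1·2 = 0
  -Z**2 ↦ -1·1·1·4 = -4
Sum: F(0, 5, 2) = (0) + (0) + (-4) = -4.
Reducing mod 7: -4 ≡ 3 (mod 7).
Since F(a, b, c) ≡ 3 ≠ 0 (mod 7), P does NOT lie on the curve.


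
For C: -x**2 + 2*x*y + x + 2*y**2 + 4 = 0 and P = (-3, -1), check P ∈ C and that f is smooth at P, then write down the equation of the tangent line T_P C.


Tangent line at P: 5*x - 10*y + 5 = 0.

Step 1: f(-3, -1) = 0, so P lies on C.
Step 2: partial derivatives
  f_x(x, y) = -2*x + 2*y + 1, f_y(x, y) = 2*x + 4*y.
  f_x(P) = 5, f_y(P) = -10 (gradient nonzero, so P is smooth).
Step 3: tangent line at P: 5·(x − -3) + -10·(y − -1) = 0.
Expanding: 5*x - 10*y + 5 = 0.


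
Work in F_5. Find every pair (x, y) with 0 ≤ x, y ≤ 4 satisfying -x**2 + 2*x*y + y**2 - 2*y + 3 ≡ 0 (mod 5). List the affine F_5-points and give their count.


Affine F_5-points: {(3, 3)}; count = 1.

For each of the 25 pairs (x, y) ∈ F_5², evaluate f(x, y) mod 5. Record the zeros.
  x = 0: [0↦3, 1↦2, 2↦3, 3↦1, 4↦1]  zeros at y ∈ ∅
  x = 1: [0↦2, 1↦3, 2↦1, 3↦1, 4↦3]  zeros at y ∈ ∅
  x = 2: [0↦4, 1↦2, 2↦2, 3↦4, 4↦3]  zeros at y ∈ ∅
  x = 3: [0↦4, 1↦4, 2↦1, 3↦0, 4↦1]  zeros at y ∈ {3}
  x = 4: [0↦2, 1↦4, 2↦3, 3↦4, 4↦2]  zeros at y ∈ ∅
Collecting zeros: affine points = {(3, 3)}.
Total count |C(F_5)_aff| = 1.


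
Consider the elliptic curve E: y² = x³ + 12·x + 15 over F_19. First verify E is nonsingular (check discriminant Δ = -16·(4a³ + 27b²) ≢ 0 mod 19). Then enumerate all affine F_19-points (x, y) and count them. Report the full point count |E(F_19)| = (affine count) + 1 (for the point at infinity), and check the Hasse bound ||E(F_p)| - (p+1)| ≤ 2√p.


Affine points = {(1, 3), (1, 16), (2, 3), (2, 16), (7, 9), (7, 10), (9, 4), (9, 15), (12, 5), (12, 14), (14, 1), (14, 18), (15, 6), (15, 13), (16, 3), (16, 16)}; affine count = 16; |E(F_19)| = 17.

Discriminant check: Δ ∝ 4a³ + 27b² = 4·12³ + 27·15² = 4·1728 + 27·225 ≡ 10 (mod 19). Nonzero ⇒ E is nonsingular.
For each x ∈ F_19, compute rhs = x³ + 12·x + 15 mod 19, then count y ∈ F_19 with y² ≡ rhs.
  x = 0: rhs = 15, matching y values: none (0 points).
  x = 1: rhs = 9, matching y values: 3, 16 (2 points).
  x = 2: rhs = 9, matching y values: 3, 16 (2 points).
  x = 3: rhs = 2, matching y values: none (0 points).
  x = 4: rhs = 13, matching y values: none (0 points).
  x = 5: rhs = 10, matching y values: none (0 points).
  x = 6: rhs = 18, matching y values: none (0 points).
  x = 7: rhs = 5, matching y values: 9, 10 (2 points).
  x = 8: rhs = 15, matching y values: none (0 points).
  x = 9: rhs = 16, matching y values: 4, 15 (2 points).
  x = 10: rhs = 14, matching y values: none (0 points).
  x = 11: rhs = 15, matching y values: none (0 points).
  x = 12: rhs = 6, matching y values: 5, 14 (2 points).
  x = 13: rhs = 12, matching y values: none (0 points).
  x = 14: rhs = 1, matching y values: 1, 18 (2 points).
  x = 15: rhs = 17, matching y values: 6, 13 (2 points).
  x = 16: rhs = 9, matching y values: 3, 16 (2 points).
  x = 17: rhs = 2, matching y values: none (0 points).
  x = 18: rhs = 2, matching y values: none (0 points).
Total affine count: 16.
Full point count |E(F_19)| = 16 + 1 = 17.
Hasse bound: |17 − (19+1)| = |-3| = 3 ≤ 2√19 ≈ 8.7178 ✓.


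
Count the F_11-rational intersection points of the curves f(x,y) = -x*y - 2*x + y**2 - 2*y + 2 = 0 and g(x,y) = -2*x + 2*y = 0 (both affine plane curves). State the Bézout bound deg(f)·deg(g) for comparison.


Common zeros: {(6, 6)}; count = 1; Bézout bound = 2.

deg(f) = 2, deg(g) = 1, so Bézout bound = 2.
Scan x ∈ F_11. For each x, list the y ∈ F_11 with f(x, y) ≡ 0 and those with g(x, y) ≡ 0 (mod 11); the common zeros in that column are the intersection.
  x = 0: f ≡ 0 at y ∈ ∅; g ≡ 0 at y ∈ {0}; common: ∅.
  x = 1: f ≡ 0 at y ∈ {0, 3}; g ≡ 0 at y ∈ {1}; common: ∅.
  x = 2: f ≡ 0 at y ∈ ∅; g ≡ 0 at y ∈ {2}; common: ∅.
  x = 3: f ≡ 0 at y ∈ ∅; g ≡ 0 at y ∈ {3}; common: ∅.
  x = 4: f ≡ 0 at y ∈ {1, 5}; g ≡ 0 at y ∈ {4}; common: ∅.
  x = 5: f ≡ 0 at y ∈ {8, 10}; g ≡ 0 at y ∈ {5}; common: ∅.
  x = 6: f ≡ 0 at y ∈ {2, 6}; g ≡ 0 at y ∈ {6}; common: {6}.
  x = 7: f ≡ 0 at y ∈ ∅; g ≡ 0 at y ∈ {7}; common: ∅.
  x = 8: f ≡ 0 at y ∈ ∅; g ≡ 0 at y ∈ {8}; common: ∅.
  x = 9: f ≡ 0 at y ∈ {4, 7}; g ≡ 0 at y ∈ {9}; common: ∅.
  x = 10: f ≡ 0 at y ∈ ∅; g ≡ 0 at y ∈ {10}; common: ∅.
Collecting: common zeros = {(6, 6)}, so the count is 1.
Comparison with the Bézout bound: 1 ≤ 2 = deg(f)·deg(g), as expected for curves with no common component (the affine F_11-count falls short of the bound because intersections may lie at infinity, over extension fields, or carry multiplicity).


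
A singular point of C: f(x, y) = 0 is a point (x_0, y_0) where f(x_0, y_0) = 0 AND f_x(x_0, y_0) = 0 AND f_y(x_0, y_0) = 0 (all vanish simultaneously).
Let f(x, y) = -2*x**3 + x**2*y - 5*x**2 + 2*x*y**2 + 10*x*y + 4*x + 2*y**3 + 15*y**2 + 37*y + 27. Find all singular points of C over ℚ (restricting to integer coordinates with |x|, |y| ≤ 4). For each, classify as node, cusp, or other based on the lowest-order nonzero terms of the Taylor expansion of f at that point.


Singular points: {(-1, -2)}; classification: node.

Compute partial derivatives:
  f_x = -6*x**2 + 2*x*y - 10*x + 2*y**2 + 10*y + 4.
  f_y = x**2 + 4*x*y + 10*x + 6*y**2 + 30*y + 37.
Scan x_0 ∈ {−4, ..., 4}. For each x_0, f_y(x_0, y) is a polynomial in y; find its integer roots y ∈ {−4, ..., 4}, then test f_x and f at those candidates.
  x = -4: f_y(-4, y) = 6*y**2 + 14*y + 13; no integer root y with |y| ≤ 4.
  x = -3: f_y(-3, y) = 6*y**2 + 18*y + 16; no integer root y with |y| ≤ 4.
  x = -2: f_y(-2, y) = 6*y**2 + 22*y + 21; no integer root y with |y| ≤ 4.
  x = -1: f_y(-1, y) = 6*y**2 + 26*y + 28; vanishes at y ∈ {-2}. (-1, -2): f_x = 0, f = 0 — SINGULAR.
  x = 0: f_y(0, y) = 6*y**2 + 30*y + 37; no integer root y with |y| ≤ 4.
  x = 1: f_y(1, y) = 6*y**2 + 34*y + 48; vanishes at y ∈ {-3}. (1, -3): f_x = -30 ≠ 0.
  x = 2: f_y(2, y) = 6*y**2 + 38*y + 61; no integer root y with |y| ≤ 4.
  x = 3: f_y(3, y) = 6*y**2 + 42*y + 76; no integer root y with |y| ≤ 4.
  x = 4: f_y(4, y) = 6*y**2 + 46*y + 93; no integer root y with |y| ≤ 4.
Only singular point on the grid: (-1, -2).
Classify: substitute x = -1 + u, y = -2 + v and expand: f = -2*u**3 + u**2*v - u**2 + 2*u*v**2 + 2*v**3 + v**2.
No constant or linear terms (consistent with a singular point). Quadratic part: -u**2 + v**2. Cubic part: -2*u**3 + u**2*v + 2*u*v**2 + 2*v**3.
The quadratic part v**2 - u**2 = (v − u)(v + u) splits into two distinct linear factors, so there are two distinct tangent lines y − -2 = ±(x − -1) — this is a node (ordinary double point).
Classification: node.


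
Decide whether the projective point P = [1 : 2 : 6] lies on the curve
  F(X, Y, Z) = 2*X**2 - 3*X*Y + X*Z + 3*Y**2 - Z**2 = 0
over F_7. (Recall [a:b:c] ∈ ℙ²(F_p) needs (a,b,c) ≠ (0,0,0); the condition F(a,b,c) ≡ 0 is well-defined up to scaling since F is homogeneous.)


F(1,2,6) ≡ 6 (mod 7); P is NOT on the curve.

Evaluate F(1, 2, 6) term-by-term (mod 7).
  2*X**2 ↦ 2·1·1·1 = 2
  -3*X*Y ↦ -3·1·2·1 = -6
  X*Z ↦ 1·1·1·6 = 6
  3*Y**2 ↦ 3·1·4·1 = 12
  -Z**2 ↦ -1·1·1·36 = -36
Sum: F(1, 2, 6) = (2) + (-6) + (6) + (12) + (-36) = -22.
Reducing mod 7: -22 ≡ 6 (mod 7).
Since F(a, b, c) ≡ 6 ≠ 0 (mod 7), P does NOT lie on the curve.


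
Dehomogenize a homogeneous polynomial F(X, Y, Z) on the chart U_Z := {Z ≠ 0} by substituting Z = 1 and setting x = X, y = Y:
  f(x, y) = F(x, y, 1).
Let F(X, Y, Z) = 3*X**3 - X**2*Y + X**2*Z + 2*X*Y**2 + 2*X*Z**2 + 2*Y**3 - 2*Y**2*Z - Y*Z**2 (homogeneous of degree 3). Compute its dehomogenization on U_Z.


f(x, y) = 3*x**3 - x**2*y + x**2 + 2*x*y**2 + 2*x + 2*y**3 - 2*y**2 - y

On U_Z we set Z = 1. Each monomial c·X^i·Y^j·Z^k in F becomes c·x^i·y^j·1^k = c·x^i·y^j.
Substituting Z = 1: F(X, Y, 1) = 3*x**3 - x**2*y + x**2 + 2*x*y**2 + 2*x + 2*y**3 - 2*y**2 - y.
Note: deg(f) ≤ deg(F) = 3; strict inequality happens when F is divisible by Z (lost terms).


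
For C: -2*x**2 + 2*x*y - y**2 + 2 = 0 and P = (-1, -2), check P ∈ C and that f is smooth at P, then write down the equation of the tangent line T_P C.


Tangent line at P: 2*y + 4 = 0.

Step 1: f(-1, -2) = 0, so P lies on C.
Step 2: partial derivatives
  f_x(x, y) = -4*x + 2*y, f_y(x, y) = 2*x - 2*y.
  f_x(P) = 0, f_y(P) = 2 (gradient nonzero, so P is smooth).
Step 3: tangent line at P: 0·(x − -1) + 2·(y − -2) = 0.
Expanding: 2*y + 4 = 0.


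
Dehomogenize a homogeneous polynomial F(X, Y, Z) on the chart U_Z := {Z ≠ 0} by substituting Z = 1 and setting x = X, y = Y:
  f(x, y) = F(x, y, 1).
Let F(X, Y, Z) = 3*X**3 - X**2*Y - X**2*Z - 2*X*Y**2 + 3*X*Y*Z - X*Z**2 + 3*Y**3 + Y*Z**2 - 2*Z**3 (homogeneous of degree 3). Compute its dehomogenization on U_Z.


f(x, y) = 3*x**3 - x**2*y - x**2 - 2*x*y**2 + 3*x*y - x + 3*y**3 + y - 2

On U_Z we set Z = 1. Each monomial c·X^i·Y^j·Z^k in F becomes c·x^i·y^j·1^k = c·x^i·y^j.
Substituting Z = 1: F(X, Y, 1) = 3*x**3 - x**2*y - x**2 - 2*x*y**2 + 3*x*y - x + 3*y**3 + y - 2.
Note: deg(f) ≤ deg(F) = 3; strict inequality happens when F is divisible by Z (lost terms).


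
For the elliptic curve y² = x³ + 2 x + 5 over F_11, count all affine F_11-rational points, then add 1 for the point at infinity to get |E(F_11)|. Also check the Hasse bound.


Affine points = {(0, 4), (0, 7), (3, 4), (3, 7), (4, 0), (8, 4), (8, 7), (9, 2), (9, 9)}; affine count = 9; |E(F_11)| = 10.

Discriminant check: Δ ∝ 4a³ + 27b² = 4·2³ + 27·5² = 4·8 + 27·25 ≡ 3 (mod 11). Nonzero ⇒ E is nonsingular.
For each x ∈ F_11, compute rhs = x³ + 2·x + 5 mod 11, then count y ∈ F_11 with y² ≡ rhs.
  x = 0: rhs = 5, matching y values: 4, 7 (2 points).
  x = 1: rhs = 8, matching y values: none (0 points).
  x = 2: rhs = 6, matching y values: none (0 points).
  x = 3: rhs = 5, matching y values: 4, 7 (2 points).
  x = 4: rhs = 0, matching y values: 0 (1 points).
  x = 5: rhs = 8, matching y values: none (0 points).
  x = 6: rhs = 2, matching y values: none (0 points).
  x = 7: rhs = 10, matching y values: none (0 points).
  x = 8: rhs = 5, matching y values: 4, 7 (2 points).
  x = 9: rhs = 4, matching y values: 2, 9 (2 points).
  x = 10: rhs = 2, matching y values: none (0 points).
Total affine count: 9.
Full point count |E(F_11)| = 9 + 1 = 10.
Hasse bound: |10 − (11+1)| = |-2| = 2 ≤ 2√11 ≈ 6.6332 ✓.


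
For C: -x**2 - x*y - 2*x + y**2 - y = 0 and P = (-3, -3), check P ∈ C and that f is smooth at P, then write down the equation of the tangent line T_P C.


Tangent line at P: 7*x - 4*y + 9 = 0.

Step 1: f(-3, -3) = 0, so P lies on C.
Step 2: partial derivatives
  f_x(x, y) = -2*x - y - 2, f_y(x, y) = -x + 2*y - 1.
  f_x(P) = 7, f_y(P) = -4 (gradient nonzero, so P is smooth).
Step 3: tangent line at P: 7·(x − -3) + -4·(y − -3) = 0.
Expanding: 7*x - 4*y + 9 = 0.


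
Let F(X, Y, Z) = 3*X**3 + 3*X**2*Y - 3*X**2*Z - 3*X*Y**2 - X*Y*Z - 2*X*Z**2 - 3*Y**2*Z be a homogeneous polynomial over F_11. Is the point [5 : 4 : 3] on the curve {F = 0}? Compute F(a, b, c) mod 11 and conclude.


F(5,4,3) ≡ 4 (mod 11); P is NOT on the curve.

Evaluate F(5, 4, 3) term-by-term (mod 11).
  3*X**3 ↦ 3·125·1·1 = 375
  3*X**2*Y ↦ 3·25·4·1 = 300
  -3*X**2*Z ↦ -3·25·1·3 = -225
  -3*X*Y**2 ↦ -3·5·16·1 = -240
  -X*Y*Z ↦ -1·5·4·3 = -60
  -2*X*Z**2 ↦ -2·5·1·9 = -90
  -3*Y**2*Z ↦ -3·1·16·3 = -144
Sum: F(5, 4, 3) = (375) + (300) + (-225) + (-240) + (-60) + (-90) + (-144) = -84.
Reducing mod 11: -84 ≡ 4 (mod 11).
Since F(a, b, c) ≡ 4 ≠ 0 (mod 11), P does NOT lie on the curve.


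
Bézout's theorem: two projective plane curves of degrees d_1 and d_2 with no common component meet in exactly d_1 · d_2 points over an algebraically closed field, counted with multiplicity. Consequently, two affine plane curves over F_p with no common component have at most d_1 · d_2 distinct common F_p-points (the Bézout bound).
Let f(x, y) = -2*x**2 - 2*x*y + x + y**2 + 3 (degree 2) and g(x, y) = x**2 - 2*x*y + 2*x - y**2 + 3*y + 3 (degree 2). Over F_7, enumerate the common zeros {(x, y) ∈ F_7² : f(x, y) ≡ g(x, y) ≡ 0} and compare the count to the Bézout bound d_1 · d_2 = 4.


Common zeros: {(0, 5), (3, 3)}; count = 2; Bézout bound = 4.

deg(f) = 2, deg(g) = 2, so Bézout bound = 4.
Scan x ∈ F_7. For each x, list the y ∈ F_7 with f(x, y) ≡ 0 and those with g(x, y) ≡ 0 (mod 7); the common zeros in that column are the intersection.
  x = 0: f ≡ 0 at y ∈ {2, 5}; g ≡ 0 at y ∈ {5}; common: {5}.
  x = 1: f ≡ 0 at y ∈ ∅; g ≡ 0 at y ∈ {3, 5}; common: ∅.
  x = 2: f ≡ 0 at y ∈ {2}; g ≡ 0 at y ∈ ∅; common: ∅.
  x = 3: f ≡ 0 at y ∈ {3}; g ≡ 0 at y ∈ {1, 3}; common: {3}.
  x = 4: f ≡ 0 at y ∈ ∅; g ≡ 0 at y ∈ {1}; common: ∅.
  x = 5: f ≡ 0 at y ∈ {0, 3}; g ≡ 0 at y ∈ ∅; common: ∅.
  x = 6: f ≡ 0 at y ∈ {0, 5}; g ≡ 0 at y ∈ ∅; common: ∅.
Collecting: common zeros = {(0, 5), (3, 3)}, so the count is 2.
Comparison with the Bézout bound: 2 ≤ 4 = deg(f)·deg(g), as expected for curves with no common component (the affine F_7-count falls short of the bound because intersections may lie at infinity, over extension fields, or carry multiplicity).


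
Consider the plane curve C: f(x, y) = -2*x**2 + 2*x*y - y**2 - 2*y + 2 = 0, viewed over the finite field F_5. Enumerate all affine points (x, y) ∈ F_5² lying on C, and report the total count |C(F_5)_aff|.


Affine F_5-points: {(1, 0), (2, 1), (4, 0), (4, 1)}; count = 4.

For each of the 25 pairs (x, y) ∈ F_5², evaluate f(x, y) mod 5. Record the zeros.
  x = 0: [0↦2, 1↦4, 2↦4, 3↦2, 4↦3]  zeros at y ∈ ∅
  x = 1: [0↦0, 1↦4, 2↦1, 3↦1, 4↦4]  zeros at y ∈ {0}
  x = 2: [0↦4, 1↦0, 2↦4, 3↦1, 4↦1]  zeros at y ∈ {1}
  x = 3: [0↦4, 1↦2, 2↦3, 3↦2, 4↦4]  zeros at y ∈ ∅
  x = 4: [0↦0, 1↦0, 2↦3, 3↦4, 4↦3]  zeros at y ∈ {0, 1}
Collecting zeros: affine points = {(1, 0), (2, 1), (4, 0), (4, 1)}.
Total count |C(F_5)_aff| = 4.


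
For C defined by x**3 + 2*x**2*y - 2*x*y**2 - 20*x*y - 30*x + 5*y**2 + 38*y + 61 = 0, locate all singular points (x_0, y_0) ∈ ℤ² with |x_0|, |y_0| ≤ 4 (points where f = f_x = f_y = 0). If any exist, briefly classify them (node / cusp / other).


Singular points: {(2, -3)}; classification: cusp.

Compute partial derivatives:
  f_x = 3*x**2 + 4*x*y - 2*y**2 - 20*y - 30.
  f_y = 2*x**2 - 4*x*y - 20*x + 10*y + 38.
Scan x_0 ∈ {−4, ..., 4}. For each x_0, f_y(x_0, y) is a polynomial in y; find its integer roots y ∈ {−4, ..., 4}, then test f_x and f at those candidates.
  x = -4: f_y(-4, y) = 26*y + 150; no integer root y with |y| ≤ 4.
  x = -3: f_y(-3, y) = 22*y + 116; no integer root y with |y| ≤ 4.
  x = -2: f_y(-2, y) = 18*y + 86; no integer root y with |y| ≤ 4.
  x = -1: f_y(-1, y) = 14*y + 60; no integer root y with |y| ≤ 4.
  x = 0: f_y(0, y) = 10*y + 38; no integer root y with |y| ≤ 4.
  x = 1: f_y(1, y) = 6*y + 20; no integer root y with |y| ≤ 4.
  x = 2: f_y(2, y) = 2*y + 6; vanishes at y ∈ {-3}. (2, -3): f_x = 0, f = 0 — SINGULAR.
  x = 3: f_y(3, y) = -2*y - 4; vanishes at y ∈ {-2}. (3, -2): f_x = 5 ≠ 0.
  x = 4: f_y(4, y) = -6*y - 10; no integer root y with |y| ≤ 4.
Only singular point on the grid: (2, -3).
Classify: substitute x = 2 + u, y = -3 + v and expand: f = u**3 + 2*u**2*v - 2*u*v**2 + v**2.
No constant or linear terms (consistent with a singular point). Quadratic part: v**2. Cubic part: u**3 + 2*u**2*v - 2*u*v**2.
The quadratic part v**2 is a perfect square, so there is a single (double) tangent line v = 0, i.e. y = -3. Restricting the cubic part to that line (v = 0) leaves u**3 ≠ 0, so f is not divisible by v and the branch is v² ≈ -u**3 to lowest order — this is a cusp.
Classification: cusp.


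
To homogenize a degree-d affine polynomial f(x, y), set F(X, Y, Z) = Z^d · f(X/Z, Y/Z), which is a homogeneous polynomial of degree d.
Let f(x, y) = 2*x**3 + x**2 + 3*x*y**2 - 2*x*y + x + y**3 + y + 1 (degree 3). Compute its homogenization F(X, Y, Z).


F(X, Y, Z) = 2*X**3 + X**2*Z + 3*X*Y**2 - 2*X*Y*Z + X*Z**2 + Y**3 + Y*Z**2 + Z**3

deg(f) = 3.
Substitute x = X/Z, y = Y/Z into f, then multiply by Z^3.
  monomial 2·x^3·y^0 ↦ 2·X^3·Y^0·Z^0.
  monomial 1·x^2·y^0 ↦ 1·X^2·Y^0·Z^1.
  monomial 3·x^1·y^2 ↦ 3·X^1·Y^2·Z^0.
  monomial -2·x^1·y^1 ↦ -2·X^1·Y^1·Z^1.
  monomial 1·x^1·y^0 ↦ 1·X^1·Y^0·Z^2.
  monomial 1·x^0·y^3 ↦ 1·X^0·Y^3·Z^0.
  monomial 1·x^0·y^1 ↦ 1·X^0·Y^1·Z^2.
  monomial 1·x^0·y^0 ↦ 1·X^0·Y^0·Z^3.
Collecting: F(X, Y, Z) = 2*X**3 + X**2*Z + 3*X*Y**2 - 2*X*Y*Z + X*Z**2 + Y**3 + Y*Z**2 + Z**3.


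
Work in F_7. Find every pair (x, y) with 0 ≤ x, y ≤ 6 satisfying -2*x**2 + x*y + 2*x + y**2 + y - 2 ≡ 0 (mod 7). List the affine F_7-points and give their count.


Affine F_7-points: {(0, 1), (0, 5), (3, 0), (3, 3), (5, 0), (5, 1)}; count = 6.

For each of the 49 pairs (x, y) ∈ F_7², evaluate f(x, y) mod 7. Record the zeros.
  x = 0: [0↦5, 1↦0, 2↦4, 3↦3, 4↦4, 5↦0, 6↦5]  zeros at y ∈ {1, 5}
  x = 1: [0↦5, 1↦1, 2↦6, 3↦6, 4↦1, 5↦5, 6↦4]  zeros at y ∈ ∅
  x = 2: [0↦1, 1↦5, 2↦4, 3↦5, 4↦1, 5↦6, 6↦6]  zeros at y ∈ ∅
  x = 3: [0↦0, 1↦5, 2↦5, 3↦0, 4↦4, 5↦3, 6↦4]  zeros at y ∈ {0, 3}
  x = 4: [0↦2, 1↦1, 2↦2, 3↦5, 4↦3, 5↦3, 6↦5]  zeros at y ∈ ∅
  x = 5: [0↦0, 1↦0, 2↦2, 3↦6, 4↦5, 5↦6, 6↦2]  zeros at y ∈ {0, 1}
  x = 6: [0↦1, 1↦2, 2↦5, 3↦3, 4↦3, 5↦5, 6↦2]  zeros at y ∈ ∅
Collecting zeros: affine points = {(0, 1), (0, 5), (3, 0), (3, 3), (5, 0), (5, 1)}.
Total count |C(F_7)_aff| = 6.


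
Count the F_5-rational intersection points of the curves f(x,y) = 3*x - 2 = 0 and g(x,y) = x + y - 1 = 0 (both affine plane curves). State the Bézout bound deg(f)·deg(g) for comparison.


Common zeros: {(4, 2)}; count = 1; Bézout bound = 1.

deg(f) = 1, deg(g) = 1, so Bézout bound = 1.
Scan x ∈ F_5. For each x, list the y ∈ F_5 with f(x, y) ≡ 0 and those with g(x, y) ≡ 0 (mod 5); the common zeros in that column are the intersection.
  x = 0: f ≡ 0 at y ∈ ∅; g ≡ 0 at y ∈ {1}; common: ∅.
  x = 1: f ≡ 0 at y ∈ ∅; g ≡ 0 at y ∈ {0}; common: ∅.
  x = 2: f ≡ 0 at y ∈ ∅; g ≡ 0 at y ∈ {4}; common: ∅.
  x = 3: f ≡ 0 at y ∈ ∅; g ≡ 0 at y ∈ {3}; common: ∅.
  x = 4: f ≡ 0 at y ∈ {0, 1, 2, 3, 4}; g ≡ 0 at y ∈ {2}; common: {2}.
Collecting: common zeros = {(4, 2)}, so the count is 1.
Comparison with the Bézout bound: 1 ≤ 1 = deg(f)·deg(g), as expected for curves with no common component (the bound is attained).


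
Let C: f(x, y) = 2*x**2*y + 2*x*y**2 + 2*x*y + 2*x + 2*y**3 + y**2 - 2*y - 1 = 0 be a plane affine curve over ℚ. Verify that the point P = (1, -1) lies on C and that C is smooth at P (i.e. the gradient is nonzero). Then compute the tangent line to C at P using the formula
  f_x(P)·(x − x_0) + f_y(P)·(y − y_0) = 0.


Tangent line at P: -2*x + 2*y + 4 = 0.

Step 1: f(1, -1) = 0, so P lies on C.
Step 2: partial derivatives
  f_x(x, y) = 4*x*y + 2*y**2 + 2*y + 2, f_y(x, y) = 2*x**2 + 4*x*y + 2*x + 6*y**2 + 2*y - 2.
  f_x(P) = -2, f_y(P) = 2 (gradient nonzero, so P is smooth).
Step 3: tangent line at P: -2·(x − 1) + 2·(y − -1) = 0.
Expanding: -2*x + 2*y + 4 = 0.


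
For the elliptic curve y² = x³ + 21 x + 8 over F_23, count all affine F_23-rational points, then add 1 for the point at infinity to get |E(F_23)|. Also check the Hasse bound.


Affine points = {(0, 10), (0, 13), (2, 9), (2, 14), (3, 11), (3, 12), (4, 8), (4, 15), (5, 10), (5, 13), (9, 11), (9, 12), (11, 11), (11, 12), (15, 8), (15, 15), (16, 1), (16, 22), (18, 10), (18, 13), (21, 2), (21, 21), (22, 3), (22, 20)}; affine count = 24; |E(F_23)| = 25.

Discriminant check: Δ ∝ 4a³ + 27b² = 4·21³ + 27·8² = 4·9261 + 27·64 ≡ 17 (mod 23). Nonzero ⇒ E is nonsingular.
For each x ∈ F_23, compute rhs = x³ + 21·x + 8 mod 23, then count y ∈ F_23 with y² ≡ rhs.
  x = 0: rhs = 8, matching y values: 10, 13 (2 points).
  x = 1: rhs = 7, matching y values: none (0 points).
  x = 2: rhs = 12, matching y values: 9, 14 (2 points).
  x = 3: rhs = 6, matching y values: 11, 12 (2 points).
  x = 4: rhs = 18, matching y values: 8, 15 (2 points).
  x = 5: rhs = 8, matching y values: 10, 13 (2 points).
  x = 6: rhs = 5, matching y values: none (0 points).
  x = 7: rhs = 15, matching y values: none (0 points).
  x = 8: rhs = 21, matching y values: none (0 points).
  x = 9: rhs = 6, matching y values: 11, 12 (2 points).
  x = 10: rhs = 22, matching y values: none (0 points).
  x = 11: rhs = 6, matching y values: 11, 12 (2 points).
  x = 12: rhs = 10, matching y values: none (0 points).
  x = 13: rhs = 17, matching y values: none (0 points).
  x = 14: rhs = 10, matching y values: none (0 points).
  x = 15: rhs = 18, matching y values: 8, 15 (2 points).
  x = 16: rhs = 1, matching y values: 1, 22 (2 points).
  x = 17: rhs = 11, matching y values: none (0 points).
  x = 18: rhs = 8, matching y values: 10, 13 (2 points).
  x = 19: rhs = 21, matching y values: none (0 points).
  x = 20: rhs = 10, matching y values: none (0 points).
  x = 21: rhs = 4, matching y values: 2, 21 (2 points).
  x = 22: rhs = 9, matching y values: 3, 20 (2 points).
Total affine count: 24.
Full point count |E(F_23)| = 24 + 1 = 25.
Hasse bound: |25 − (23+1)| = |1| = 1 ≤ 2√23 ≈ 9.5917 ✓.


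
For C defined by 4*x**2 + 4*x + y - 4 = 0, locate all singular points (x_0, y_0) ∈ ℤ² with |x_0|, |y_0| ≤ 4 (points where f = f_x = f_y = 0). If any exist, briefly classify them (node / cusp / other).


No singular points in the scanned grid; C is smooth there.

Compute partial derivatives:
  f_x = 8*x + 4.
  f_y = 1.
f_y = 1 is a nonzero constant, so f_y never vanishes: no point (x, y) can satisfy f = f_x = f_y = 0. In particular no (x, y) ∈ {−4, ..., 4}² is singular; the curve is smooth.


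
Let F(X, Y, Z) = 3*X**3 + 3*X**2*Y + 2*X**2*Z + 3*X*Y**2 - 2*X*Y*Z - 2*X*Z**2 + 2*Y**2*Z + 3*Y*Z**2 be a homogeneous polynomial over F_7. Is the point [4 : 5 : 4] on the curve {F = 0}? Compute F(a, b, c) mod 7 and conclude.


F(4,5,4) ≡ 4 (mod 7); P is NOT on the curve.

Evaluate F(4, 5, 4) term-by-term (mod 7).
  3*X**3 ↦ 3·64·1·1 = 192
  3*X**2*Y ↦ 3·16·5·1 = 240
  2*X**2*Z ↦ 2·16·1·4 = 128
  3*X*Y**2 ↦ 3·4·25·1 = 300
  -2*X*Y*Z ↦ -2·4·5·4 = -160
  -2*X*Z**2 ↦ -2·4·1·16 = -128
  2*Y**2*Z ↦ 2·1·25·4 = 200
  3*Y*Z**2 ↦ 3·1·5·16 = 240
Sum: F(4, 5, 4) = (192) + (240) + (128) + (300) + (-160) + (-128) + (200) + (240) = 1012.
Reducing mod 7: 1012 ≡ 4 (mod 7).
Since F(a, b, c) ≡ 4 ≠ 0 (mod 7), P does NOT lie on the curve.


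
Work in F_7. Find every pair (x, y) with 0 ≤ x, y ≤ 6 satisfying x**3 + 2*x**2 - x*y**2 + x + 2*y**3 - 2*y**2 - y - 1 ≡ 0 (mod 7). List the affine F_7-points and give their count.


Affine F_7-points: {(0, 4), (2, 1), (2, 4), (3, 4)}; count = 4.

For each of the 49 pairs (x, y) ∈ F_7², evaluate f(x, y) mod 7. Record the zeros.
  x = 0: [0↦6, 1↦5, 2↦5, 3↦4, 4↦0, 5↦5, 6↦3]  zeros at y ∈ {4}
  x = 1: [0↦3, 1↦1, 2↦5, 3↦6, 4↦2, 5↦5, 6↦6]  zeros at y ∈ ∅
  x = 2: [0↦3, 1↦0, 2↦1, 3↦4, 4↦0, 5↦1, 6↦5]  zeros at y ∈ {1, 4}
  x = 3: [0↦5, 1↦1, 2↦6, 3↦4, 4↦0, 5↦6, 6↦6]  zeros at y ∈ {4}
  x = 4: [0↦1, 1↦3, 2↦5, 3↦5, 4↦1, 5↦5, 6↦1]  zeros at y ∈ ∅
  x = 5: [0↦4, 1↦5, 2↦4, 3↦6, 4↦2, 5↦4, 6↦3]  zeros at y ∈ ∅
  x = 6: [0↦6, 1↦6, 2↦2, 3↦6, 4↦2, 5↦2, 6↦4]  zeros at y ∈ ∅
Collecting zeros: affine points = {(0, 4), (2, 1), (2, 4), (3, 4)}.
Total count |C(F_7)_aff| = 4.


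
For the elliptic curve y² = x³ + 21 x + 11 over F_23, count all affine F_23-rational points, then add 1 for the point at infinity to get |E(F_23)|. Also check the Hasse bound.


Affine points = {(3, 3), (3, 20), (6, 10), (6, 13), (7, 8), (7, 15), (8, 1), (8, 22), (9, 3), (9, 20), (10, 5), (10, 18), (11, 3), (11, 20), (12, 6), (12, 17), (14, 6), (14, 17), (16, 2), (16, 21), (19, 1), (19, 22), (20, 6), (20, 17), (22, 9), (22, 14)}; affine count = 26; |E(F_23)| = 27.

Discriminant check: Δ ∝ 4a³ + 27b² = 4·21³ + 27·11² = 4·9261 + 27·121 ≡ 15 (mod 23). Nonzero ⇒ E is nonsingular.
For each x ∈ F_23, compute rhs = x³ + 21·x + 11 mod 23, then count y ∈ F_23 with y² ≡ rhs.
  x = 0: rhs = 11, matching y values: none (0 points).
  x = 1: rhs = 10, matching y values: none (0 points).
  x = 2: rhs = 15, matching y values: none (0 points).
  x = 3: rhs = 9, matching y values: 3, 20 (2 points).
  x = 4: rhs = 21, matching y values: none (0 points).
  x = 5: rhs = 11, matching y values: none (0 points).
  x = 6: rhs = 8, matching y values: 10, 13 (2 points).
  x = 7: rhs = 18, matching y values: 8, 15 (2 points).
  x = 8: rhs = 1, matching y values: 1, 22 (2 points).
  x = 9: rhs = 9, matching y values: 3, 20 (2 points).
  x = 10: rhs = 2, matching y values: 5, 18 (2 points).
  x = 11: rhs = 9, matching y values: 3, 20 (2 points).
  x = 12: rhs = 13, matching y values: 6, 17 (2 points).
  x = 13: rhs = 20, matching y values: none (0 points).
  x = 14: rhs = 13, matching y values: 6, 17 (2 points).
  x = 15: rhs = 21, matching y values: none (0 points).
  x = 16: rhs = 4, matching y values: 2, 21 (2 points).
  x = 17: rhs = 14, matching y values: none (0 points).
  x = 18: rhs = 11, matching y values: none (0 points).
  x = 19: rhs = 1, matching y values: 1, 22 (2 points).
  x = 20: rhs = 13, matching y values: 6, 17 (2 points).
  x = 21: rhs = 7, matching y values: none (0 points).
  x = 22: rhs = 12, matching y values: 9, 14 (2 points).
Total affine count: 26.
Full point count |E(F_23)| = 26 + 1 = 27.
Hasse bound: |27 − (23+1)| = |3| = 3 ≤ 2√23 ≈ 9.5917 ✓.
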